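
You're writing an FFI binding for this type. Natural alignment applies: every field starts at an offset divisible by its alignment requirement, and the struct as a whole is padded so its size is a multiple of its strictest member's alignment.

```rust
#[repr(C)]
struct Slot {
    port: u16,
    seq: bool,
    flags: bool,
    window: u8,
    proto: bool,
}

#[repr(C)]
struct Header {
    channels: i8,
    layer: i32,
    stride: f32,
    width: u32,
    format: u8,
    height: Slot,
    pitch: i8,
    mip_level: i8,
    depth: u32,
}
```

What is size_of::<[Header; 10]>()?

320

Slot: port at 0 (size 2, align 2) → ends 2; seq at 2 (size 1, align 1) → ends 3; flags at 3 (size 1, align 1) → ends 4; window at 4 (size 1, align 1) → ends 5; proto at 5 (size 1, align 1) → ends 6; total 6 bytes, alignment 2
channels at 0 (size 1, align 1) → ends 1
pad 3 to align 4 for layer
layer at 4 (size 4, align 4) → ends 8
stride at 8 (size 4, align 4) → ends 12
width at 12 (size 4, align 4) → ends 16
format at 16 (size 1, align 1) → ends 17
pad 1 to align 2 for height
height at 18 (size 6, align 2) → ends 24
pitch at 24 (size 1, align 1) → ends 25
mip_level at 25 (size 1, align 1) → ends 26
pad 2 to align 4 for depth
depth at 28 (size 4, align 4) → ends 32
total 32 bytes, alignment 4
array of 10: 10 × 32 = 320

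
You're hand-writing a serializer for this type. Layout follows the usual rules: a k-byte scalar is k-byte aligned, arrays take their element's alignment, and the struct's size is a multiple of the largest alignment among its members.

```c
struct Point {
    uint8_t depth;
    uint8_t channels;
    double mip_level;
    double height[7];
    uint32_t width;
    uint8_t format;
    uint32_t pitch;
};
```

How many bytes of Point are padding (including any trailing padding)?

13

0..1  depth  (1B, 1-aligned)
1..2  channels  (1B, 1-aligned)
2..8  -- padding (6B)
8..16  mip_level  (8B, 8-aligned)
16..72  height  (56B, 8-aligned)
72..76  width  (4B, 4-aligned)
76..77  format  (1B, 1-aligned)
77..80  -- padding (3B)
80..84  pitch  (4B, 4-aligned)
84..88  -- tail padding (4B)
sizeof = 88, alignof = 8
data bytes 75, size 88 → padding 13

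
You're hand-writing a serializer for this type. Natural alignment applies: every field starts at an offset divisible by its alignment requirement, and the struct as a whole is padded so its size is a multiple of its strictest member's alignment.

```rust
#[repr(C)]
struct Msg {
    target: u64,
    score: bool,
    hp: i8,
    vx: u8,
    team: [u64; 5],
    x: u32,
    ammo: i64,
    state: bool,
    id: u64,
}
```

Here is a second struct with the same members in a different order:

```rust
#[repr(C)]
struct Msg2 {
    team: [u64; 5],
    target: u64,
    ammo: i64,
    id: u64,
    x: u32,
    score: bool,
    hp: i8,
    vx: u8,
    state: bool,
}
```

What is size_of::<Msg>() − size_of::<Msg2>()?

16

target at 0 (size 8, align 8) → ends 8
score at 8 (size 1, align 1) → ends 9
hp at 9 (size 1, align 1) → ends 10
vx at 10 (size 1, align 1) → ends 11
pad 5 to align 8 for team
team at 16 (size 40, align 8) → ends 56
x at 56 (size 4, align 4) → ends 60
pad 4 to align 8 for ammo
ammo at 64 (size 8, align 8) → ends 72
state at 72 (size 1, align 1) → ends 73
pad 7 to align 8 for id
id at 80 (size 8, align 8) → ends 88
total 88 bytes, alignment 8
— Msg2 —
team at 0 (size 40, align 8) → ends 40
target at 40 (size 8, align 8) → ends 48
ammo at 48 (size 8, align 8) → ends 56
id at 56 (size 8, align 8) → ends 64
x at 64 (size 4, align 4) → ends 68
score at 68 (size 1, align 1) → ends 69
hp at 69 (size 1, align 1) → ends 70
vx at 70 (size 1, align 1) → ends 71
state at 71 (size 1, align 1) → ends 72
total 72 bytes, alignment 8
88 − 72 = 16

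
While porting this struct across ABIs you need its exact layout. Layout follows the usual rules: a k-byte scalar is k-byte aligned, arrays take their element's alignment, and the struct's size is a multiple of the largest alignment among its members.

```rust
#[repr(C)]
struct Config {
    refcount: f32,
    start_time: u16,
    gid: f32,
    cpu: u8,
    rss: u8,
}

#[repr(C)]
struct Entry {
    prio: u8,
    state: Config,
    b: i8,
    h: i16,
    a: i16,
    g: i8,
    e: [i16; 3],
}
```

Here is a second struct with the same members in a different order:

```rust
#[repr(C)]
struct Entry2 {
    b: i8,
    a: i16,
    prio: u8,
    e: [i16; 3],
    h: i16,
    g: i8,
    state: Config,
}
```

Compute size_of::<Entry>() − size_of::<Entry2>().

Config: 0..4  refcount  (4B, 4-aligned); 4..6  start_time  (2B, 2-aligned); 6..8  -- padding (2B); 8..12  gid  (4B, 4-aligned); 12..13  cpu  (1B, 1-aligned); 13..14  rss  (1B, 1-aligned); 14..16  -- tail padding (2B); sizeof = 16, alignof = 4
0..1  prio  (1B, 1-aligned)
1..4  -- padding (3B)
4..20  state  (16B, 4-aligned)
20..21  b  (1B, 1-aligned)
21..22  -- padding (1B)
22..24  h  (2B, 2-aligned)
24..26  a  (2B, 2-aligned)
26..27  g  (1B, 1-aligned)
27..28  -- padding (1B)
28..34  e  (6B, 2-aligned)
34..36  -- tail padding (2B)
sizeof = 36, alignof = 4
— Entry2 —
0..1  b  (1B, 1-aligned)
1..2  -- padding (1B)
2..4  a  (2B, 2-aligned)
4..5  prio  (1B, 1-aligned)
5..6  -- padding (1B)
6..12  e  (6B, 2-aligned)
12..14  h  (2B, 2-aligned)
14..15  g  (1B, 1-aligned)
15..16  -- padding (1B)
16..32  state  (16B, 4-aligned)
sizeof = 32, alignof = 4
36 − 32 = 4

4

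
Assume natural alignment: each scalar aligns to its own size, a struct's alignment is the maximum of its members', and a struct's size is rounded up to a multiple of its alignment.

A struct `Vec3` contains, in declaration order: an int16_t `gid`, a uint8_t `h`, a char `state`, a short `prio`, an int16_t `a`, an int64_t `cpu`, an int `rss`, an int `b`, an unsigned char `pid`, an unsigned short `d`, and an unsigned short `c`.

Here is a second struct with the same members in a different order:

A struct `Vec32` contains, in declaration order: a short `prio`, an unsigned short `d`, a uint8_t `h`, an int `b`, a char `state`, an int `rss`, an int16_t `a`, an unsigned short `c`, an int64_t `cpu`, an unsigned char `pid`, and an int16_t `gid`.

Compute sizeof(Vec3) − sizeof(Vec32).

gid at 0 (size 2, align 2) → ends 2
h at 2 (size 1, align 1) → ends 3
state at 3 (size 1, align 1) → ends 4
prio at 4 (size 2, align 2) → ends 6
a at 6 (size 2, align 2) → ends 8
cpu at 8 (size 8, align 8) → ends 16
rss at 16 (size 4, align 4) → ends 20
b at 20 (size 4, align 4) → ends 24
pid at 24 (size 1, align 1) → ends 25
pad 1 to align 2 for d
d at 26 (size 2, align 2) → ends 28
c at 28 (size 2, align 2) → ends 30
tail pad 2 to reach multiple of 8
total 32 bytes, alignment 8
— Vec32 —
prio at 0 (size 2, align 2) → ends 2
d at 2 (size 2, align 2) → ends 4
h at 4 (size 1, align 1) → ends 5
pad 3 to align 4 for b
b at 8 (size 4, align 4) → ends 12
state at 12 (size 1, align 1) → ends 13
pad 3 to align 4 for rss
rss at 16 (size 4, align 4) → ends 20
a at 20 (size 2, align 2) → ends 22
c at 22 (size 2, align 2) → ends 24
cpu at 24 (size 8, align 8) → ends 32
pid at 32 (size 1, align 1) → ends 33
pad 1 to align 2 for gid
gid at 34 (size 2, align 2) → ends 36
tail pad 4 to reach multiple of 8
total 40 bytes, alignment 8
32 − 40 = -8

-8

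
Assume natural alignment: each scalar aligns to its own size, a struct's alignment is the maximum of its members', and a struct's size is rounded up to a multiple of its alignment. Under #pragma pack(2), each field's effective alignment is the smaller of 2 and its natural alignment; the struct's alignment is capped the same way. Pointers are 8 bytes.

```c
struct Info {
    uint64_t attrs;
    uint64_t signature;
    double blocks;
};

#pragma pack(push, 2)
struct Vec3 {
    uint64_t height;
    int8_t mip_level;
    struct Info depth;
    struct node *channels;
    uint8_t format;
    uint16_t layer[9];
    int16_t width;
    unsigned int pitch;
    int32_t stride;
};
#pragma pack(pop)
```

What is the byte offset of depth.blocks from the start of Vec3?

Info: 0..8  attrs  (8B, 8-aligned); 8..16  signature  (8B, 8-aligned); 16..24  blocks  (8B, 8-aligned); sizeof = 24, alignof = 8
0..8  height  (8B, 2-aligned)
8..9  mip_level  (1B, 1-aligned)
9..10  -- padding (1B)
10..34  depth  (24B, 2-aligned)
within Info: blocks at 16
10 + 16 = 26

26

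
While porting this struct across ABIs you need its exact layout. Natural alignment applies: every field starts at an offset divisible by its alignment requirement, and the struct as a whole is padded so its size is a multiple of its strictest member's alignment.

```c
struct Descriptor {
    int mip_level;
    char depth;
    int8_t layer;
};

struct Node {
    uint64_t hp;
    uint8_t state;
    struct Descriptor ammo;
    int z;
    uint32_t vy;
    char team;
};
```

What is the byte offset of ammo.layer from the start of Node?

Descriptor: mip_level at 0 (size 4, align 4) → ends 4; depth at 4 (size 1, align 1) → ends 5; layer at 5 (size 1, align 1) → ends 6; tail pad 2 to reach multiple of 4; total 8 bytes, alignment 4
hp at 0 (size 8, align 8) → ends 8
state at 8 (size 1, align 1) → ends 9
pad 3 to align 4 for ammo
ammo at 12 (size 8, align 4) → ends 20
within Descriptor: layer at 5
12 + 5 = 17

17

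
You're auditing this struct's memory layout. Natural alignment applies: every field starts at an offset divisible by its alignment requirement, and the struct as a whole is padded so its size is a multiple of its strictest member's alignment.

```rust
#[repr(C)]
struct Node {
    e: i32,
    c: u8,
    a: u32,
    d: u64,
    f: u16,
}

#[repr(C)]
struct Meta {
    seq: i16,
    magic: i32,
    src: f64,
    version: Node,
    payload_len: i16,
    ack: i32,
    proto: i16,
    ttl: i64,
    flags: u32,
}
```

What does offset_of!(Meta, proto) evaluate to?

56

Node: e at 0 (size 4, align 4) → ends 4; c at 4 (size 1, align 1) → ends 5; pad 3 to align 4 for a; a at 8 (size 4, align 4) → ends 12; pad 4 to align 8 for d; d at 16 (size 8, align 8) → ends 24; f at 24 (size 2, align 2) → ends 26; tail pad 6 to reach multiple of 8; total 32 bytes, alignment 8
seq at 0 (size 2, align 2) → ends 2
pad 2 to align 4 for magic
magic at 4 (size 4, align 4) → ends 8
src at 8 (size 8, align 8) → ends 16
version at 16 (size 32, align 8) → ends 48
payload_len at 48 (size 2, align 2) → ends 50
pad 2 to align 4 for ack
ack at 52 (size 4, align 4) → ends 56
proto at 56 (size 2, align 2) → ends 58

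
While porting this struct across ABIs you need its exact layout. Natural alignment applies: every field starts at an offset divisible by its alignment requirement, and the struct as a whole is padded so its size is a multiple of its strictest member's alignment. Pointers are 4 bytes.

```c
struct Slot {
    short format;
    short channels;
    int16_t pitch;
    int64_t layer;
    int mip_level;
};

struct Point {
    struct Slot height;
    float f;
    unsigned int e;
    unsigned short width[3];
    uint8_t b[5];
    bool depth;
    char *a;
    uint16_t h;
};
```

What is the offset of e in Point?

Slot: 0..2  format  (2B, 2-aligned); 2..4  channels  (2B, 2-aligned); 4..6  pitch  (2B, 2-aligned); 6..8  -- padding (2B); 8..16  layer  (8B, 8-aligned); 16..20  mip_level  (4B, 4-aligned); 20..24  -- tail padding (4B); sizeof = 24, alignof = 8
0..24  height  (24B, 8-aligned)
24..28  f  (4B, 4-aligned)
28..32  e  (4B, 4-aligned)

28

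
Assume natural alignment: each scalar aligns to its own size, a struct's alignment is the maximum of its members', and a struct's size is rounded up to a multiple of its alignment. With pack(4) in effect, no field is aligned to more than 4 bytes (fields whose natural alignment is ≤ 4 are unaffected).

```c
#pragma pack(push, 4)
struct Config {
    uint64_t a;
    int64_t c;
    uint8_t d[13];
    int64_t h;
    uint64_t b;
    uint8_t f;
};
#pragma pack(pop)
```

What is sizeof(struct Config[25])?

1300

@0: a [8B, align 4] → 8
@8: c [8B, align 4] → 16
@16: d [13B, align 1] → 29
+3 pad (align 4)
@32: h [8B, align 4] → 40
@40: b [8B, align 4] → 48
@48: f [1B, align 1] → 49
+3 tail pad (align 4)
size 52, align 4
array of 25: 25 × 52 = 1300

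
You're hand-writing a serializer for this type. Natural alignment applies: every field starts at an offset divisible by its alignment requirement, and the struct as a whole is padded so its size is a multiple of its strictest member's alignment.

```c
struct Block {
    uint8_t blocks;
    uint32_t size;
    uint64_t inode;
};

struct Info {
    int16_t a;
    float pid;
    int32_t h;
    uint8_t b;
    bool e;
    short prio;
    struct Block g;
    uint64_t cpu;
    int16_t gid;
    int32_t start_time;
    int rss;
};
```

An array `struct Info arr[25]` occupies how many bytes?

Block: @0: blocks [1B, align 1] → 1; +3 pad (align 4); @4: size [4B, align 4] → 8; @8: inode [8B, align 8] → 16; size 16, align 8
@0: a [2B, align 2] → 2
+2 pad (align 4)
@4: pid [4B, align 4] → 8
@8: h [4B, align 4] → 12
@12: b [1B, align 1] → 13
@13: e [1B, align 1] → 14
@14: prio [2B, align 2] → 16
@16: g [16B, align 8] → 32
@32: cpu [8B, align 8] → 40
@40: gid [2B, align 2] → 42
+2 pad (align 4)
@44: start_time [4B, align 4] → 48
@48: rss [4B, align 4] → 52
+4 tail pad (align 8)
size 56, align 8
array of 25: 25 × 56 = 1400

1400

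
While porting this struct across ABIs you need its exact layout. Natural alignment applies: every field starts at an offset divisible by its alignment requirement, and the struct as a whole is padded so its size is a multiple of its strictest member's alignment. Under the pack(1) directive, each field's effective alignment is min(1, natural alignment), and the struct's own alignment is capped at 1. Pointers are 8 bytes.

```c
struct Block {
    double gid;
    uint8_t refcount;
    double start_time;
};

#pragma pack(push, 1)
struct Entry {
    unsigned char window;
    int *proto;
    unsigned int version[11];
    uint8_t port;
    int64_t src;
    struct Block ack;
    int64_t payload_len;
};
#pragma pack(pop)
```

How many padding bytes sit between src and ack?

Block: gid at 0 (size 8, align 8) → ends 8; refcount at 8 (size 1, align 1) → ends 9; pad 7 to align 8 for start_time; start_time at 16 (size 8, align 8) → ends 24; total 24 bytes, alignment 8
window at 0 (size 1, align 1) → ends 1
proto at 1 (size 8, align 1) → ends 9
version at 9 (size 44, align 1) → ends 53
port at 53 (size 1, align 1) → ends 54
src at 54 (size 8, align 1) → ends 62
ack at 62 (size 24, align 1) → ends 86

0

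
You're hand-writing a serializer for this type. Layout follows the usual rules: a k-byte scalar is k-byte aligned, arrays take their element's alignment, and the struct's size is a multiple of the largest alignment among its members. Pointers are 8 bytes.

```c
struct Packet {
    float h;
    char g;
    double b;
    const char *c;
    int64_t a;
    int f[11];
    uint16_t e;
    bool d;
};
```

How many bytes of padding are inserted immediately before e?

0

@0: h [4B, align 4] → 4
@4: g [1B, align 1] → 5
+3 pad (align 8)
@8: b [8B, align 8] → 16
@16: c [8B, align 8] → 24
@24: a [8B, align 8] → 32
@32: f [44B, align 4] → 76
@76: e [2B, align 2] → 78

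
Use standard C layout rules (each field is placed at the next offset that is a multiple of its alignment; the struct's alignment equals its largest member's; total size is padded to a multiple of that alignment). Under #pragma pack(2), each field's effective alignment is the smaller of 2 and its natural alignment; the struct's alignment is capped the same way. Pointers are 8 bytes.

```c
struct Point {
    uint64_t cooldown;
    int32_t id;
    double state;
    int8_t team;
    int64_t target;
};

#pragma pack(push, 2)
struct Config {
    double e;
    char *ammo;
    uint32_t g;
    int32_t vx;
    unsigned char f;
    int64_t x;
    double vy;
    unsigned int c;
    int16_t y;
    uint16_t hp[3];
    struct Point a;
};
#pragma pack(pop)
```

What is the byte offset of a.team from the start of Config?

78

Point: cooldown at 0 (size 8, align 8) → ends 8; id at 8 (size 4, align 4) → ends 12; pad 4 to align 8 for state; state at 16 (size 8, align 8) → ends 24; team at 24 (size 1, align 1) → ends 25; pad 7 to align 8 for target; target at 32 (size 8, align 8) → ends 40; total 40 bytes, alignment 8
e at 0 (size 8, align 2) → ends 8
ammo at 8 (size 8, align 2) → ends 16
g at 16 (size 4, align 2) → ends 20
vx at 20 (size 4, align 2) → ends 24
f at 24 (size 1, align 1) → ends 25
pad 1 to align 2 for x
x at 26 (size 8, align 2) → ends 34
vy at 34 (size 8, align 2) → ends 42
c at 42 (size 4, align 2) → ends 46
y at 46 (size 2, align 2) → ends 48
hp at 48 (size 6, align 2) → ends 54
a at 54 (size 40, align 2) → ends 94
within Point: team at 24
54 + 24 = 78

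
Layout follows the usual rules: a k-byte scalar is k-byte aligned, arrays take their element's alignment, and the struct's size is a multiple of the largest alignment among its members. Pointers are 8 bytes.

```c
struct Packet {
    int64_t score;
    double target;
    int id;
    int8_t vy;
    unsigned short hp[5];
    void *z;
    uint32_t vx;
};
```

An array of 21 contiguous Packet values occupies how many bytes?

1008

0..8  score  (8B, 8-aligned)
8..16  target  (8B, 8-aligned)
16..20  id  (4B, 4-aligned)
20..21  vy  (1B, 1-aligned)
21..22  -- padding (1B)
22..32  hp  (10B, 2-aligned)
32..40  z  (8B, 8-aligned)
40..44  vx  (4B, 4-aligned)
44..48  -- tail padding (4B)
sizeof = 48, alignof = 8
array of 21: 21 × 48 = 1008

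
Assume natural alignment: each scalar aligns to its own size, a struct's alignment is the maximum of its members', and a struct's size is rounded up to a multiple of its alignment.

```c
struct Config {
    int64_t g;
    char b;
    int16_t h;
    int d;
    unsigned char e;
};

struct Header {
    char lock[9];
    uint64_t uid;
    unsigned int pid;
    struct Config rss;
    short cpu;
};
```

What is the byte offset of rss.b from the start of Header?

Config: @0: g [8B, align 8] → 8; @8: b [1B, align 1] → 9; +1 pad (align 2); @10: h [2B, align 2] → 12; @12: d [4B, align 4] → 16; @16: e [1B, align 1] → 17; +7 tail pad (align 8); size 24, align 8
@0: lock [9B, align 1] → 9
+7 pad (align 8)
@16: uid [8B, align 8] → 24
@24: pid [4B, align 4] → 28
+4 pad (align 8)
@32: rss [24B, align 8] → 56
within Config: b at 8
32 + 8 = 40

40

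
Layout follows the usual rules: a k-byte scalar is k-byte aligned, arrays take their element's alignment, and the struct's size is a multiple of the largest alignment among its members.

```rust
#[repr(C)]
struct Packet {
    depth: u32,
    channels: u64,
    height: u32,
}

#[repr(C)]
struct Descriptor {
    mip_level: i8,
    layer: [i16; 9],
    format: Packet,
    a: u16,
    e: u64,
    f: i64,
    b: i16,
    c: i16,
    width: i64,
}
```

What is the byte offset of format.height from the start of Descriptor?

Packet: 0..4  depth  (4B, 4-aligned); 4..8  -- padding (4B); 8..16  channels  (8B, 8-aligned); 16..20  height  (4B, 4-aligned); 20..24  -- tail padding (4B); sizeof = 24, alignof = 8
0..1  mip_level  (1B, 1-aligned)
1..2  -- padding (1B)
2..20  layer  (18B, 2-aligned)
20..24  -- padding (4B)
24..48  format  (24B, 8-aligned)
within Packet: height at 16
24 + 16 = 40

40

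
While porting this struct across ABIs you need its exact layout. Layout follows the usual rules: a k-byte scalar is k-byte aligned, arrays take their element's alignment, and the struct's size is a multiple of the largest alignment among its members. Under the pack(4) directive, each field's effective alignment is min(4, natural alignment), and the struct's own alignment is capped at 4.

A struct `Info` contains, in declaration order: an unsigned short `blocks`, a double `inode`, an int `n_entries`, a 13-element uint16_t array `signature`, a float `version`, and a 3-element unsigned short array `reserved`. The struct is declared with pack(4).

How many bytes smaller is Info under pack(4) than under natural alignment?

8

natural layout:
  blocks at 0 (size 2, align 2) → ends 2
  pad 6 to align 8 for inode
  inode at 8 (size 8, align 8) → ends 16
  n_entries at 16 (size 4, align 4) → ends 20
  signature at 20 (size 26, align 2) → ends 46
  pad 2 to align 4 for version
  version at 48 (size 4, align 4) → ends 52
  reserved at 52 (size 6, align 2) → ends 58
  tail pad 6 to reach multiple of 8
  total 64 bytes, alignment 8
packed(4) layout:
  blocks at 0 (size 2, align 2) → ends 2
  pad 2 to align 4 for inode
  inode at 4 (size 8, align 4) → ends 12
  n_entries at 12 (size 4, align 4) → ends 16
  signature at 16 (size 26, align 2) → ends 42
  pad 2 to align 4 for version
  version at 44 (size 4, align 4) → ends 48
  reserved at 48 (size 6, align 2) → ends 54
  tail pad 2 to reach multiple of 4
  total 56 bytes, alignment 4
64 − 56 = 8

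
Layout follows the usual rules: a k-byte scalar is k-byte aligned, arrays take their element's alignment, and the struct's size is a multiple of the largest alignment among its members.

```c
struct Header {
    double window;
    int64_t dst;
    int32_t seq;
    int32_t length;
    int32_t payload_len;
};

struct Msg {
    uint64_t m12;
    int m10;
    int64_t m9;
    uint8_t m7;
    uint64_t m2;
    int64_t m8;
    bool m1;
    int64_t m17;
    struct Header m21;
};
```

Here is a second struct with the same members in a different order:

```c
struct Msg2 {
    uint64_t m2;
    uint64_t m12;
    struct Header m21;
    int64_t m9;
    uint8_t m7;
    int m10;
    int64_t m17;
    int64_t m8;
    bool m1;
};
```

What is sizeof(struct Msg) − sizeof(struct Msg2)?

8

Header: window at 0 (size 8, align 8) → ends 8; dst at 8 (size 8, align 8) → ends 16; seq at 16 (size 4, align 4) → ends 20; length at 20 (size 4, align 4) → ends 24; payload_len at 24 (size 4, align 4) → ends 28; tail pad 4 to reach multiple of 8; total 32 bytes, alignment 8
m12 at 0 (size 8, align 8) → ends 8
m10 at 8 (size 4, align 4) → ends 12
pad 4 to align 8 for m9
m9 at 16 (size 8, align 8) → ends 24
m7 at 24 (size 1, align 1) → ends 25
pad 7 to align 8 for m2
m2 at 32 (size 8, align 8) → ends 40
m8 at 40 (size 8, align 8) → ends 48
m1 at 48 (size 1, align 1) → ends 49
pad 7 to align 8 for m17
m17 at 56 (size 8, align 8) → ends 64
m21 at 64 (size 32, align 8) → ends 96
total 96 bytes, alignment 8
— Msg2 —
m2 at 0 (size 8, align 8) → ends 8
m12 at 8 (size 8, align 8) → ends 16
m21 at 16 (size 32, align 8) → ends 48
m9 at 48 (size 8, align 8) → ends 56
m7 at 56 (size 1, align 1) → ends 57
pad 3 to align 4 for m10
m10 at 60 (size 4, align 4) → ends 64
m17 at 64 (size 8, align 8) → ends 72
m8 at 72 (size 8, align 8) → ends 80
m1 at 80 (size 1, align 1) → ends 81
tail pad 7 to reach multiple of 8
total 88 bytes, alignment 8
96 − 88 = 8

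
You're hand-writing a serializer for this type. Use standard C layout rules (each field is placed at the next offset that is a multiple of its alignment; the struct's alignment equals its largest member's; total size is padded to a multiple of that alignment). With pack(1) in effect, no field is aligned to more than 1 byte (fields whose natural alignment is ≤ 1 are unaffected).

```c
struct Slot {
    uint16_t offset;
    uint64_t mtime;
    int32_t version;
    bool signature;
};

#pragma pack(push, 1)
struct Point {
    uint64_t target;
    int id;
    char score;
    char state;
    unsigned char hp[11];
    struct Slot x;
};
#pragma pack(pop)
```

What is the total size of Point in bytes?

49 bytes

Slot: @0: offset [2B, align 2] → 2; +6 pad (align 8); @8: mtime [8B, align 8] → 16; @16: version [4B, align 4] → 20; @20: signature [1B, align 1] → 21; +3 tail pad (align 8); size 24, align 8
@0: target [8B, align 1] → 8
@8: id [4B, align 1] → 12
@12: score [1B, align 1] → 13
@13: state [1B, align 1] → 14
@14: hp [11B, align 1] → 25
@25: x [24B, align 1] → 49
size 49, align 1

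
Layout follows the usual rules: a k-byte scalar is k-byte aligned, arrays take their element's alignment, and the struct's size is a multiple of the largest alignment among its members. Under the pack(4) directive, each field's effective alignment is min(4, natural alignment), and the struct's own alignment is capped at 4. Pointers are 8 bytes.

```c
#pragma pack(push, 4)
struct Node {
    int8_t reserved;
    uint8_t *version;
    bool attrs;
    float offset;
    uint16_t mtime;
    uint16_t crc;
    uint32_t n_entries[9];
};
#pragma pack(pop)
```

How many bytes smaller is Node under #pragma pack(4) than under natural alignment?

4

natural layout:
  @0: reserved [1B, align 1] → 1
  +7 pad (align 8)
  @8: version [8B, align 8] → 16
  @16: attrs [1B, align 1] → 17
  +3 pad (align 4)
  @20: offset [4B, align 4] → 24
  @24: mtime [2B, align 2] → 26
  @26: crc [2B, align 2] → 28
  @28: n_entries [36B, align 4] → 64
  size 64, align 8
packed(4) layout:
  @0: reserved [1B, align 1] → 1
  +3 pad (align 4)
  @4: version [8B, align 4] → 12
  @12: attrs [1B, align 1] → 13
  +3 pad (align 4)
  @16: offset [4B, align 4] → 20
  @20: mtime [2B, align 2] → 22
  @22: crc [2B, align 2] → 24
  @24: n_entries [36B, align 4] → 60
  size 60, align 4
64 − 60 = 4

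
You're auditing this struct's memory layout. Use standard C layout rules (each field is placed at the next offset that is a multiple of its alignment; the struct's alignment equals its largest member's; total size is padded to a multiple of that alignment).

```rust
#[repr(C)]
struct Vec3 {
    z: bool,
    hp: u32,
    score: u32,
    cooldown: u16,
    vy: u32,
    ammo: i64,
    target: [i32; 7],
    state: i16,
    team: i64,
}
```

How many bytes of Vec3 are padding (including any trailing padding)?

11

0..1  z  (1B, 1-aligned)
1..4  -- padding (3B)
4..8  hp  (4B, 4-aligned)
8..12  score  (4B, 4-aligned)
12..14  cooldown  (2B, 2-aligned)
14..16  -- padding (2B)
16..20  vy  (4B, 4-aligned)
20..24  -- padding (4B)
24..32  ammo  (8B, 8-aligned)
32..60  target  (28B, 4-aligned)
60..62  state  (2B, 2-aligned)
62..64  -- padding (2B)
64..72  team  (8B, 8-aligned)
sizeof = 72, alignof = 8
data bytes 61, size 72 → padding 11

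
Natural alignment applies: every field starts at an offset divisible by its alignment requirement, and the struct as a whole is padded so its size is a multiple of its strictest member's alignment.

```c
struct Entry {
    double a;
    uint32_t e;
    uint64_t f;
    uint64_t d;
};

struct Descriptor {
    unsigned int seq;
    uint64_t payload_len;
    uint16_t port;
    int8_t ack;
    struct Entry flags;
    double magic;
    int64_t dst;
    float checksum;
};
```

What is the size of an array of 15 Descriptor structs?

Entry: 0..8  a  (8B, 8-aligned); 8..12  e  (4B, 4-aligned); 12..16  -- padding (4B); 16..24  f  (8B, 8-aligned); 24..32  d  (8B, 8-aligned); sizeof = 32, alignof = 8
0..4  seq  (4B, 4-aligned)
4..8  -- padding (4B)
8..16  payload_len  (8B, 8-aligned)
16..18  port  (2B, 2-aligned)
18..19  ack  (1B, 1-aligned)
19..24  -- padding (5B)
24..56  flags  (32B, 8-aligned)
56..64  magic  (8B, 8-aligned)
64..72  dst  (8B, 8-aligned)
72..76  checksum  (4B, 4-aligned)
76..80  -- tail padding (4B)
sizeof = 80, alignof = 8
array of 15: 15 × 80 = 1200

1200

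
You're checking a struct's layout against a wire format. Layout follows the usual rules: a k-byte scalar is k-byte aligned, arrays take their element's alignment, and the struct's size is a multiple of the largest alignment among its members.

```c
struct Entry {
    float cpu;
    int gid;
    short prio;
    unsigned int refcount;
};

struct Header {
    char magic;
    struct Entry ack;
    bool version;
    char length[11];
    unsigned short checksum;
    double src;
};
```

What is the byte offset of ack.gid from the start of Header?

Entry: cpu at 0 (size 4, align 4) → ends 4; gid at 4 (size 4, align 4) → ends 8; prio at 8 (size 2, align 2) → ends 10; pad 2 to align 4 for refcount; refcount at 12 (size 4, align 4) → ends 16; total 16 bytes, alignment 4
magic at 0 (size 1, align 1) → ends 1
pad 3 to align 4 for ack
ack at 4 (size 16, align 4) → ends 20
within Entry: gid at 4
4 + 4 = 8

8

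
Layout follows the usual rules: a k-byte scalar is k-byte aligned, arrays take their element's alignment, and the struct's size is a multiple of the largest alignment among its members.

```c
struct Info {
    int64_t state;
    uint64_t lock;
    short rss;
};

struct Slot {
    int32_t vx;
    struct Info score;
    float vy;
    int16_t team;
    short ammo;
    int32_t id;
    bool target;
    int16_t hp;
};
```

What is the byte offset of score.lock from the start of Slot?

Info: 0..8  state  (8B, 8-aligned); 8..16  lock  (8B, 8-aligned); 16..18  rss  (2B, 2-aligned); 18..24  -- tail padding (6B); sizeof = 24, alignof = 8
0..4  vx  (4B, 4-aligned)
4..8  -- padding (4B)
8..32  score  (24B, 8-aligned)
within Info: lock at 8
8 + 8 = 16

16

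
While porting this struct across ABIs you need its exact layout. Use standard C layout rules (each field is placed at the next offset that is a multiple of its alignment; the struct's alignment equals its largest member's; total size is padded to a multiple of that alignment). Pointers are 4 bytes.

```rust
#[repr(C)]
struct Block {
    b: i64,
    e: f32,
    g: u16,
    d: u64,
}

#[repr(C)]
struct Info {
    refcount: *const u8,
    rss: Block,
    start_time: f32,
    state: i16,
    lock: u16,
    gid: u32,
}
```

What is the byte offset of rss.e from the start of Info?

Block: b at 0 (size 8, align 8) → ends 8; e at 8 (size 4, align 4) → ends 12; g at 12 (size 2, align 2) → ends 14; pad 2 to align 8 for d; d at 16 (size 8, align 8) → ends 24; total 24 bytes, alignment 8
refcount at 0 (size 4, align 4) → ends 4
pad 4 to align 8 for rss
rss at 8 (size 24, align 8) → ends 32
within Block: e at 8
8 + 8 = 16

16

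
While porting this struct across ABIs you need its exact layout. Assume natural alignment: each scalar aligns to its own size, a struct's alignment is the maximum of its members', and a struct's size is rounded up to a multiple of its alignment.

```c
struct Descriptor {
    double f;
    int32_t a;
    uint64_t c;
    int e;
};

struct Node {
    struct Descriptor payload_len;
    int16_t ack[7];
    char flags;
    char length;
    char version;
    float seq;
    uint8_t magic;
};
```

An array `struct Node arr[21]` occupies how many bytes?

Descriptor: @0: f [8B, align 8] → 8; @8: a [4B, align 4] → 12; +4 pad (align 8); @16: c [8B, align 8] → 24; @24: e [4B, align 4] → 28; +4 tail pad (align 8); size 32, align 8
@0: payload_len [32B, align 8] → 32
@32: ack [14B, align 2] → 46
@46: flags [1B, align 1] → 47
@47: length [1B, align 1] → 48
@48: version [1B, align 1] → 49
+3 pad (align 4)
@52: seq [4B, align 4] → 56
@56: magic [1B, align 1] → 57
+7 tail pad (align 8)
size 64, align 8
array of 21: 21 × 64 = 1344

1344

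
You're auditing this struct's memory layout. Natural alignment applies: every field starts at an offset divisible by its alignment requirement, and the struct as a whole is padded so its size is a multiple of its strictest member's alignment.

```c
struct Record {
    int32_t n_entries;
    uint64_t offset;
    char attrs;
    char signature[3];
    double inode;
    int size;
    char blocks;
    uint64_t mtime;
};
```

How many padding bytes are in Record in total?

11

n_entries at 0 (size 4, align 4) → ends 4
pad 4 to align 8 for offset
offset at 8 (size 8, align 8) → ends 16
attrs at 16 (size 1, align 1) → ends 17
signature at 17 (size 3, align 1) → ends 20
pad 4 to align 8 for inode
inode at 24 (size 8, align 8) → ends 32
size at 32 (size 4, align 4) → ends 36
blocks at 36 (size 1, align 1) → ends 37
pad 3 to align 8 for mtime
mtime at 40 (size 8, align 8) → ends 48
total 48 bytes, alignment 8
data bytes 37, size 48 → padding 11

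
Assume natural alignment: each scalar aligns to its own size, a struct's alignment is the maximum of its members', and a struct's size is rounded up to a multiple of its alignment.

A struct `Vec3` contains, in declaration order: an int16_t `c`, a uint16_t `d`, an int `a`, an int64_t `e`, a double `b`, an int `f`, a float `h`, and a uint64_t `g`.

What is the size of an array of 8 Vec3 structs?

c at 0 (size 2, align 2) → ends 2
d at 2 (size 2, align 2) → ends 4
a at 4 (size 4, align 4) → ends 8
e at 8 (size 8, align 8) → ends 16
b at 16 (size 8, align 8) → ends 24
f at 24 (size 4, align 4) → ends 28
h at 28 (size 4, align 4) → ends 32
g at 32 (size 8, align 8) → ends 40
total 40 bytes, alignment 8
array of 8: 8 × 40 = 320

320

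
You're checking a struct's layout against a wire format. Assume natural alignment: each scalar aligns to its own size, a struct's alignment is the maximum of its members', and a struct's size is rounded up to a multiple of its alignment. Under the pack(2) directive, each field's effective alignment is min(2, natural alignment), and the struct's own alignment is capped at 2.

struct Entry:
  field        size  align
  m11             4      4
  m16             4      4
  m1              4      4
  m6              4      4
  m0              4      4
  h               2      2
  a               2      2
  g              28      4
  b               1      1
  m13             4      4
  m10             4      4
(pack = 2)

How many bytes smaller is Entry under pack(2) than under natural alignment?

natural layout:
  0..4  m11  (4B, 4-aligned)
  4..8  m16  (4B, 4-aligned)
  8..12  m1  (4B, 4-aligned)
  12..16  m6  (4B, 4-aligned)
  16..20  m0  (4B, 4-aligned)
  20..22  h  (2B, 2-aligned)
  22..24  a  (2B, 2-aligned)
  24..52  g  (28B, 4-aligned)
  52..53  b  (1B, 1-aligned)
  53..56  -- padding (3B)
  56..60  m13  (4B, 4-aligned)
  60..64  m10  (4B, 4-aligned)
  sizeof = 64, alignof = 4
packed(2) layout:
  0..4  m11  (4B, 2-aligned)
  4..8  m16  (4B, 2-aligned)
  8..12  m1  (4B, 2-aligned)
  12..16  m6  (4B, 2-aligned)
  16..20  m0  (4B, 2-aligned)
  20..22  h  (2B, 2-aligned)
  22..24  a  (2B, 2-aligned)
  24..52  g  (28B, 2-aligned)
  52..53  b  (1B, 1-aligned)
  53..54  -- padding (1B)
  54..58  m13  (4B, 2-aligned)
  58..62  m10  (4B, 2-aligned)
  sizeof = 62, alignof = 2
64 − 62 = 2

2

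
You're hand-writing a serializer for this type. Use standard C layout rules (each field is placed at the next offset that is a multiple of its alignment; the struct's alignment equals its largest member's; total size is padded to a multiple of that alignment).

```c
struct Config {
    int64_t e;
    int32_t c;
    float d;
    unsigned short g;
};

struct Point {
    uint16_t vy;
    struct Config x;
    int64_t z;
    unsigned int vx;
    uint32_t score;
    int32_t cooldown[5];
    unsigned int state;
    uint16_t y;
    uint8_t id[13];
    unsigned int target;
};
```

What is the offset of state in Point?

68

Config: @0: e [8B, align 8] → 8; @8: c [4B, align 4] → 12; @12: d [4B, align 4] → 16; @16: g [2B, align 2] → 18; +6 tail pad (align 8); size 24, align 8
@0: vy [2B, align 2] → 2
+6 pad (align 8)
@8: x [24B, align 8] → 32
@32: z [8B, align 8] → 40
@40: vx [4B, align 4] → 44
@44: score [4B, align 4] → 48
@48: cooldown [20B, align 4] → 68
@68: state [4B, align 4] → 72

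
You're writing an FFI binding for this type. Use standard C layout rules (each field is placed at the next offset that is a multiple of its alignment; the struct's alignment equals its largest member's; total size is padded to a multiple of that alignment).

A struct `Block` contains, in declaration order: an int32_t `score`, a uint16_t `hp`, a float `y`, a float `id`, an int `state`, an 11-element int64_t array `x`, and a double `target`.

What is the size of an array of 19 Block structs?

2280

score at 0 (size 4, align 4) → ends 4
hp at 4 (size 2, align 2) → ends 6
pad 2 to align 4 for y
y at 8 (size 4, align 4) → ends 12
id at 12 (size 4, align 4) → ends 16
state at 16 (size 4, align 4) → ends 20
pad 4 to align 8 for x
x at 24 (size 88, align 8) → ends 112
target at 112 (size 8, align 8) → ends 120
total 120 bytes, alignment 8
array of 19: 19 × 120 = 2280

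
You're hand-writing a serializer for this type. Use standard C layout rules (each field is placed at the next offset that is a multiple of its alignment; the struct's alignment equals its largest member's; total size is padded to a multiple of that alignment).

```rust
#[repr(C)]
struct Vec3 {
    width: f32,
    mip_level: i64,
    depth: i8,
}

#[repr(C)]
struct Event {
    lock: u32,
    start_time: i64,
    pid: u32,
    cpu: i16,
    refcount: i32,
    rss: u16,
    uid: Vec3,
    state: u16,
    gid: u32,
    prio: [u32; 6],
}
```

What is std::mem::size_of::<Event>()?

88

Vec3: width at 0 (size 4, align 4) → ends 4; pad 4 to align 8 for mip_level; mip_level at 8 (size 8, align 8) → ends 16; depth at 16 (size 1, align 1) → ends 17; tail pad 7 to reach multiple of 8; total 24 bytes, alignment 8
lock at 0 (size 4, align 4) → ends 4
pad 4 to align 8 for start_time
start_time at 8 (size 8, align 8) → ends 16
pid at 16 (size 4, align 4) → ends 20
cpu at 20 (size 2, align 2) → ends 22
pad 2 to align 4 for refcount
refcount at 24 (size 4, align 4) → ends 28
rss at 28 (size 2, align 2) → ends 30
pad 2 to align 8 for uid
uid at 32 (size 24, align 8) → ends 56
state at 56 (size 2, align 2) → ends 58
pad 2 to align 4 for gid
gid at 60 (size 4, align 4) → ends 64
prio at 64 (size 24, align 4) → ends 88
total 88 bytes, alignment 8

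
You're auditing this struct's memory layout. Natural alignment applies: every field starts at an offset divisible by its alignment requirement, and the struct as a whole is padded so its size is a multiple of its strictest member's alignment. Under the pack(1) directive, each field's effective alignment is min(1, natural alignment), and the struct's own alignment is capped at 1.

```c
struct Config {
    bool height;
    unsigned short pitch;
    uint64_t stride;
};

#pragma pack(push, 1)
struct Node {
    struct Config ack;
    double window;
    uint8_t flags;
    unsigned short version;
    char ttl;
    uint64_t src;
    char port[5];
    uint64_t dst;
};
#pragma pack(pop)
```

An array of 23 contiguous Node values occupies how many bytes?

Config: @0: height [1B, align 1] → 1; +1 pad (align 2); @2: pitch [2B, align 2] → 4; +4 pad (align 8); @8: stride [8B, align 8] → 16; size 16, align 8
@0: ack [16B, align 1] → 16
@16: window [8B, align 1] → 24
@24: flags [1B, align 1] → 25
@25: version [2B, align 1] → 27
@27: ttl [1B, align 1] → 28
@28: src [8B, align 1] → 36
@36: port [5B, align 1] → 41
@41: dst [8B, align 1] → 49
size 49, align 1
array of 23: 23 × 49 = 1127

1127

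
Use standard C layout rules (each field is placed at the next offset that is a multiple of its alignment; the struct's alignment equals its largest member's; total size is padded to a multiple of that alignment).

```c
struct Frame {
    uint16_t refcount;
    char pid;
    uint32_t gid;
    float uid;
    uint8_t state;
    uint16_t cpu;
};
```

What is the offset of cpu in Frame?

refcount at 0 (size 2, align 2) → ends 2
pid at 2 (size 1, align 1) → ends 3
pad 1 to align 4 for gid
gid at 4 (size 4, align 4) → ends 8
uid at 8 (size 4, align 4) → ends 12
state at 12 (size 1, align 1) → ends 13
pad 1 to align 2 for cpu
cpu at 14 (size 2, align 2) → ends 16

14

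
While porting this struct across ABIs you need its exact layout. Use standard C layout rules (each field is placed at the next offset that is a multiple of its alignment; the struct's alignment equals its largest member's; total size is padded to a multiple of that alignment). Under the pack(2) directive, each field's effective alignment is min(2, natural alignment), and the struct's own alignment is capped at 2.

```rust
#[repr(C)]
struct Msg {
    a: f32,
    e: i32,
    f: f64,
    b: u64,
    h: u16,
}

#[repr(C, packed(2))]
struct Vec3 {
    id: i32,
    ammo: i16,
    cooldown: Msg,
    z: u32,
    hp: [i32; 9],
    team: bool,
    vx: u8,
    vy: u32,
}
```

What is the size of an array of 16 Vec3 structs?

1344

Msg: 0..4  a  (4B, 4-aligned); 4..8  e  (4B, 4-aligned); 8..16  f  (8B, 8-aligned); 16..24  b  (8B, 8-aligned); 24..26  h  (2B, 2-aligned); 26..32  -- tail padding (6B); sizeof = 32, alignof = 8
0..4  id  (4B, 2-aligned)
4..6  ammo  (2B, 2-aligned)
6..38  cooldown  (32B, 2-aligned)
38..42  z  (4B, 2-aligned)
42..78  hp  (36B, 2-aligned)
78..79  team  (1B, 1-aligned)
79..80  vx  (1B, 1-aligned)
80..84  vy  (4B, 2-aligned)
sizeof = 84, alignof = 2
array of 16: 16 × 84 = 1344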